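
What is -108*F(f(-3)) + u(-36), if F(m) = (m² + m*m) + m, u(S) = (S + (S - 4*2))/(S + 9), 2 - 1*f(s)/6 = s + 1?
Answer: -3429136/27 ≈ -1.2701e+5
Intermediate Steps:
f(s) = 6 - 6*s (f(s) = 12 - 6*(s + 1) = 12 - 6*(1 + s) = 12 + (-6 - 6*s) = 6 - 6*s)
u(S) = (-8 + 2*S)/(9 + S) (u(S) = (S + (S - 8))/(9 + S) = (S + (-8 + S))/(9 + S) = (-8 + 2*S)/(9 + S))
F(m) = m + 2*m² (F(m) = (m² + m²) + m = 2*m² + m = m + 2*m²)
-108*F(f(-3)) + u(-36) = -108*(6 - 6*(-3))*(1 + 2*(6 - 6*(-3))) + 2*(-4 - 36)/(9 - 36) = -108*(6 + 18)*(1 + 2*(6 + 18)) + 2*(-40)/(-27) = -2592*(1 + 2*24) + 2*(-1/27)*(-40) = -2592*(1 + 48) + 80/27 = -2592*49 + 80/27 = -108*1176 + 80/27 = -127008 + 80/27 = -3429136/27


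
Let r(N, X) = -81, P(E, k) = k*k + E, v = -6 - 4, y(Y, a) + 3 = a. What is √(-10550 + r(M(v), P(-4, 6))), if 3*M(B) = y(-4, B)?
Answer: I*√10631 ≈ 103.11*I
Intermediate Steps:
y(Y, a) = -3 + a
v = -10
M(B) = -1 + B/3 (M(B) = (-3 + B)/3 = -1 + B/3)
P(E, k) = E + k² (P(E, k) = k² + E = E + k²)
√(-10550 + r(M(v), P(-4, 6))) = √(-10550 - 81) = √(-10631) = I*√10631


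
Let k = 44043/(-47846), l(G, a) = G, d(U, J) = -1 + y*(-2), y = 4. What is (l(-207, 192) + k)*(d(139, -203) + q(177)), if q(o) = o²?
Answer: -155788263900/23923 ≈ -6.5121e+6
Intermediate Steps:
d(U, J) = -9 (d(U, J) = -1 + 4*(-2) = -1 - 8 = -9)
k = -44043/47846 (k = 44043*(-1/47846) = -44043/47846 ≈ -0.92052)
(l(-207, 192) + k)*(d(139, -203) + q(177)) = (-207 - 44043/47846)*(-9 + 177²) = -9948165*(-9 + 31329)/47846 = -9948165/47846*31320 = -155788263900/23923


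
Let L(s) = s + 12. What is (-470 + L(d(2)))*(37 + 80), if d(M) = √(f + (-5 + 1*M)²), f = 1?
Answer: -53586 + 117*√10 ≈ -53216.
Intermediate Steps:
d(M) = √(1 + (-5 + M)²) (d(M) = √(1 + (-5 + 1*M)²) = √(1 + (-5 + M)²))
L(s) = 12 + s
(-470 + L(d(2)))*(37 + 80) = (-470 + (12 + √(1 + (-5 + 2)²)))*(37 + 80) = (-470 + (12 + √(1 + (-3)²)))*117 = (-470 + (12 + √(1 + 9)))*117 = (-470 + (12 + √10))*117 = (-458 + √10)*117 = -53586 + 117*√10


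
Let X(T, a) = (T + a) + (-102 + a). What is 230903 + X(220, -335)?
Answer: 230351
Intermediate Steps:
X(T, a) = -102 + T + 2*a
230903 + X(220, -335) = 230903 + (-102 + 220 + 2*(-335)) = 230903 + (-102 + 220 - 670) = 230903 - 552 = 230351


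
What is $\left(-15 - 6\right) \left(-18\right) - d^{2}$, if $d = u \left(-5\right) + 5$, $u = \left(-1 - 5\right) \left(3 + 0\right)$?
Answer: $-8647$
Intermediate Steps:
$u = -18$ ($u = \left(-6\right) 3 = -18$)
$d = 95$ ($d = \left(-18\right) \left(-5\right) + 5 = 90 + 5 = 95$)
$\left(-15 - 6\right) \left(-18\right) - d^{2} = \left(-15 - 6\right) \left(-18\right) - 95^{2} = \left(-21\right) \left(-18\right) - 9025 = 378 - 9025 = -8647$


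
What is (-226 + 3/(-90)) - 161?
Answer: -11611/30 ≈ -387.03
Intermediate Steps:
(-226 + 3/(-90)) - 161 = (-226 + 3*(-1/90)) - 161 = (-226 - 1/30) - 161 = -6781/30 - 161 = -11611/30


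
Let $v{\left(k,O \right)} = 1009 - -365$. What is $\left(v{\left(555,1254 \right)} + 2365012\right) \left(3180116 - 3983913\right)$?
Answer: $-1902093967642$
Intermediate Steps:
$v{\left(k,O \right)} = 1374$ ($v{\left(k,O \right)} = 1009 + 365 = 1374$)
$\left(v{\left(555,1254 \right)} + 2365012\right) \left(3180116 - 3983913\right) = \left(1374 + 2365012\right) \left(3180116 - 3983913\right) = 2366386 \left(-803797\right) = -1902093967642$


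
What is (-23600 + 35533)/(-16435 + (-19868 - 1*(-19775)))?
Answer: -11933/16528 ≈ -0.72199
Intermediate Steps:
(-23600 + 35533)/(-16435 + (-19868 - 1*(-19775))) = 11933/(-16435 + (-19868 + 19775)) = 11933/(-16435 - 93) = 11933/(-16528) = 11933*(-1/16528) = -11933/16528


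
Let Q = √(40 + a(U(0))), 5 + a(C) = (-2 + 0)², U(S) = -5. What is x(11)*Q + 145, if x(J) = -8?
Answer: 145 - 8*√39 ≈ 95.040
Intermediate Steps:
a(C) = -1 (a(C) = -5 + (-2 + 0)² = -5 + (-2)² = -5 + 4 = -1)
Q = √39 (Q = √(40 - 1) = √39 ≈ 6.2450)
x(11)*Q + 145 = -8*√39 + 145 = 145 - 8*√39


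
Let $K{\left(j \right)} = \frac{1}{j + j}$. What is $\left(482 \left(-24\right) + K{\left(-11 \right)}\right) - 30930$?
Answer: $- \frac{934957}{22} \approx -42498.0$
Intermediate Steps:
$K{\left(j \right)} = \frac{1}{2 j}$
$\left(482 \left(-24\right) + K{\left(-11 \right)}\right) - 30930 = \left(482 \left(-24\right) + \frac{1}{2 \left(-11\right)}\right) - 30930 = \left(-11568 + \frac{1}{2} \left(- \frac{1}{11}\right)\right) - 30930 = \left(-11568 - \frac{1}{22}\right) - 30930 = - \frac{254497}{22} - 30930 = - \frac{934957}{22}$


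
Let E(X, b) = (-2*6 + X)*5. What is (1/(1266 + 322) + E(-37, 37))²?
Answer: 151366905481/2521744 ≈ 60025.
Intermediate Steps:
E(X, b) = -60 + 5*X (E(X, b) = (-12 + X)*5 = -60 + 5*X)
(1/(1266 + 322) + E(-37, 37))² = (1/(1266 + 322) + (-60 + 5*(-37)))² = (1/1588 + (-60 - 185))² = (1/1588 - 245)² = (-389059/1588)² = 151366905481/2521744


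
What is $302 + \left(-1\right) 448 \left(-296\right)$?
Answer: $132910$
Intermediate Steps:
$302 + \left(-1\right) 448 \left(-296\right) = 302 - -132608 = 302 + 132608 = 132910$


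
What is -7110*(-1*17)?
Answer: 120870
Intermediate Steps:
-7110*(-1*17) = -7110*(-17) = -45*(-2686) = 120870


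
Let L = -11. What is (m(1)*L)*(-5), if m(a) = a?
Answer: 55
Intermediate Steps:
(m(1)*L)*(-5) = (1*(-11))*(-5) = -11*(-5) = 55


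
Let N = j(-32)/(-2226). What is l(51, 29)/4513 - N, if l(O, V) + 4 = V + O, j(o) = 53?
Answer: 7705/189546 ≈ 0.040650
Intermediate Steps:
l(O, V) = -4 + O + V (l(O, V) = -4 + (V + O) = -4 + (O + V) = -4 + O + V)
N = -1/42 (N = 53/(-2226) = 53*(-1/2226) = -1/42 ≈ -0.023810)
l(51, 29)/4513 - N = (-4 + 51 + 29)/4513 - 1*(-1/42) = 76*(1/4513) + 1/42 = 76/4513 + 1/42 = 7705/189546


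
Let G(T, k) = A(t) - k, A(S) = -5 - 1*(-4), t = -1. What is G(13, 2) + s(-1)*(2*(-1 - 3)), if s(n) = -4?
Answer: 29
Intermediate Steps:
A(S) = -1 (A(S) = -5 + 4 = -1)
G(T, k) = -1 - k
G(13, 2) + s(-1)*(2*(-1 - 3)) = (-1 - 1*2) - 8*(-1 - 3) = (-1 - 2) - 8*(-4) = -3 - 4*(-8) = -3 + 32 = 29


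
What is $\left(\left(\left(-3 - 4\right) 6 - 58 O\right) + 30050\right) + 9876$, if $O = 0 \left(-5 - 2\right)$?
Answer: $39884$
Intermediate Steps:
$O = 0$ ($O = 0 \left(-7\right) = 0$)
$\left(\left(\left(-3 - 4\right) 6 - 58 O\right) + 30050\right) + 9876 = \left(\left(\left(-3 - 4\right) 6 - 0\right) + 30050\right) + 9876 = \left(\left(\left(-7\right) 6 + 0\right) + 30050\right) + 9876 = \left(\left(-42 + 0\right) + 30050\right) + 9876 = \left(-42 + 30050\right) + 9876 = 30008 + 9876 = 39884$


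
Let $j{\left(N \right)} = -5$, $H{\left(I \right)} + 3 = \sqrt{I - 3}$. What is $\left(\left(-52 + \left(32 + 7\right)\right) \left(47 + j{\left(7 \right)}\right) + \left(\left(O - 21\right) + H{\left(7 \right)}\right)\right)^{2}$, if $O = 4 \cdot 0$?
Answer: $322624$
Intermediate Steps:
$H{\left(I \right)} = -3 + \sqrt{-3 + I}$ ($H{\left(I \right)} = -3 + \sqrt{I - 3} = -3 + \sqrt{-3 + I}$)
$O = 0$
$\left(\left(-52 + \left(32 + 7\right)\right) \left(47 + j{\left(7 \right)}\right) + \left(\left(O - 21\right) + H{\left(7 \right)}\right)\right)^{2} = \left(\left(-52 + \left(32 + 7\right)\right) \left(47 - 5\right) + \left(\left(0 - 21\right) - \left(3 - \sqrt{-3 + 7}\right)\right)\right)^{2} = \left(\left(-52 + 39\right) 42 - \left(24 - 2\right)\right)^{2} = \left(\left(-13\right) 42 + \left(-21 + \left(-3 + 2\right)\right)\right)^{2} = \left(-546 - 22\right)^{2} = \left(-568\right)^{2} = 322624$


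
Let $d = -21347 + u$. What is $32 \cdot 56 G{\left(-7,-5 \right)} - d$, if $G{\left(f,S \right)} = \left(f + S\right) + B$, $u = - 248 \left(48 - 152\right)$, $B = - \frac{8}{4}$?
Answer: $-29533$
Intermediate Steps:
$B = -2$ ($B = \left(-8\right) \frac{1}{4} = -2$)
$u = 25792$ ($u = \left(-248\right) \left(-104\right) = 25792$)
$G{\left(f,S \right)} = -2 + S + f$ ($G{\left(f,S \right)} = \left(f + S\right) - 2 = \left(S + f\right) - 2 = -2 + S + f$)
$d = 4445$ ($d = -21347 + 25792 = 4445$)
$32 \cdot 56 G{\left(-7,-5 \right)} - d = 32 \cdot 56 \left(-2 - 5 - 7\right) - 4445 = 1792 \left(-14\right) - 4445 = -25088 - 4445 = -29533$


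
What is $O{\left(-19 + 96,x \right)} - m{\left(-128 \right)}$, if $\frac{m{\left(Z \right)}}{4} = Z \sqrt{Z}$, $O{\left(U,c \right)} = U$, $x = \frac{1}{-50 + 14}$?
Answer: $77 + 4096 i \sqrt{2} \approx 77.0 + 5792.6 i$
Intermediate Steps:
$x = - \frac{1}{36}$ ($x = \frac{1}{-36} = - \frac{1}{36} \approx -0.027778$)
$m{\left(Z \right)} = 4 Z^{\frac{3}{2}}$ ($m{\left(Z \right)} = 4 Z \sqrt{Z} = 4 Z^{\frac{3}{2}}$)
$O{\left(-19 + 96,x \right)} - m{\left(-128 \right)} = \left(-19 + 96\right) - 4 \left(-128\right)^{\frac{3}{2}} = 77 - 4 \left(- 1024 i \sqrt{2}\right) = 77 - - 4096 i \sqrt{2} = 77 + 4096 i \sqrt{2}$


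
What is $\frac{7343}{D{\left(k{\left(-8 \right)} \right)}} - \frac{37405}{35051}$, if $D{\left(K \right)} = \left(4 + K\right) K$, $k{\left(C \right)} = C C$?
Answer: $\frac{94592933}{152541952} \approx 0.62011$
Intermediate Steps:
$k{\left(C \right)} = C^{2}$
$D{\left(K \right)} = K \left(4 + K\right)$
$\frac{7343}{D{\left(k{\left(-8 \right)} \right)}} - \frac{37405}{35051} = \frac{7343}{\left(-8\right)^{2} \left(4 + \left(-8\right)^{2}\right)} - \frac{37405}{35051} = \frac{7343}{64 \left(4 + 64\right)} - \frac{37405}{35051} = \frac{7343}{64 \cdot 68} - \frac{37405}{35051} = \frac{7343}{4352} - \frac{37405}{35051} = \frac{94592933}{152541952}$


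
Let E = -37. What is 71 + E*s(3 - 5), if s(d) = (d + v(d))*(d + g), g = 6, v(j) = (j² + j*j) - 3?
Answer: -373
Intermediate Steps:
v(j) = -3 + 2*j² (v(j) = (j² + j²) - 3 = 2*j² - 3 = -3 + 2*j²)
s(d) = (6 + d)*(-3 + d + 2*d²) (s(d) = (d + (-3 + 2*d²))*(d + 6) = (-3 + d + 2*d²)*(6 + d) = (6 + d)*(-3 + d + 2*d²))
71 + E*s(3 - 5) = 71 - 37*(-18 + 2*(3 - 5)³ + 3*(3 - 5) + 13*(3 - 5)²) = 71 - 37*(-18 + 2*(-2)³ + 3*(-2) + 13*(-2)²) = 71 - 37*(-18 + 2*(-8) - 6 + 13*4) = 71 - 37*(-18 - 16 - 6 + 52) = 71 - 37*12 = 71 - 444 = -373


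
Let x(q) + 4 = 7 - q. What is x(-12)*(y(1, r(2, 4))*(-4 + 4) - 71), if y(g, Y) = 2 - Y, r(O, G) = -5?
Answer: -1065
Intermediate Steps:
x(q) = 3 - q (x(q) = -4 + (7 - q) = 3 - q)
x(-12)*(y(1, r(2, 4))*(-4 + 4) - 71) = (3 - 1*(-12))*((2 - 1*(-5))*(-4 + 4) - 71) = (3 + 12)*((2 + 5)*0 - 71) = 15*(7*0 - 71) = 15*(0 - 71) = 15*(-71) = -1065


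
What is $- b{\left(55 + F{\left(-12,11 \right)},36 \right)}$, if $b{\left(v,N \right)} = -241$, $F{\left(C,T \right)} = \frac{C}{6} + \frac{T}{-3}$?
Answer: $241$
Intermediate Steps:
$F{\left(C,T \right)} = - \frac{T}{3} + \frac{C}{6}$ ($F{\left(C,T \right)} = C \frac{1}{6} + T \left(- \frac{1}{3}\right) = \frac{C}{6} - \frac{T}{3} = - \frac{T}{3} + \frac{C}{6}$)
$- b{\left(55 + F{\left(-12,11 \right)},36 \right)} = \left(-1\right) \left(-241\right) = 241$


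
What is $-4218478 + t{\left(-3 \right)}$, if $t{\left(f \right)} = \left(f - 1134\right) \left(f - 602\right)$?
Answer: $-3530593$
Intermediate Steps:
$t{\left(f \right)} = \left(-1134 + f\right) \left(-602 + f\right)$
$-4218478 + t{\left(-3 \right)} = -4218478 + \left(682668 + \left(-3\right)^{2} - -5208\right) = -4218478 + \left(682668 + 9 + 5208\right) = -4218478 + 687885 = -3530593$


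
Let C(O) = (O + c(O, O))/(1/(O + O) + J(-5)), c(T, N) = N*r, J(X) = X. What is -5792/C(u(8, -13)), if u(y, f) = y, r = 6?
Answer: 14299/28 ≈ 510.68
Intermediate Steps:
c(T, N) = 6*N (c(T, N) = N*6 = 6*N)
C(O) = 7*O/(-5 + 1/(2*O)) (C(O) = (O + 6*O)/(1/(O + O) - 5) = (7*O)/(1/(2*O) - 5) = (7*O)/(-5 + 1/(2*O)) = 7*O/(-5 + 1/(2*O)))
-5792/C(u(8, -13)) = -5792/(14*8²/(1 - 10*8)) = -5792/(14*64/(1 - 80)) = -5792/(14*64/(-79)) = -5792/(14*64*(-1/79)) = -5792/(-896/79) = -5792*(-79/896) = 14299/28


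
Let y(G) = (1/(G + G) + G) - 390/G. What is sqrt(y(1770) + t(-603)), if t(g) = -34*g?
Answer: sqrt(69775259385)/1770 ≈ 149.24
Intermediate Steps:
y(G) = G - 779/(2*G) (y(G) = (1/(2*G) + G) - 390/G = (G + 1/(2*G)) - 390/G = G - 779/(2*G))
sqrt(y(1770) + t(-603)) = sqrt((1770 - 779/2/1770) - 34*(-603)) = sqrt((1770 - 779/2*1/1770) + 20502) = sqrt((1770 - 779/3540) + 20502) = sqrt(6265021/3540 + 20502) = sqrt(78842101/3540) = sqrt(69775259385)/1770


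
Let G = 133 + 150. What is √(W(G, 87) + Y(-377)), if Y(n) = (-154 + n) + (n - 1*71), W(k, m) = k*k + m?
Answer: √79197 ≈ 281.42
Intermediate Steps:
G = 283
W(k, m) = m + k² (W(k, m) = k² + m = m + k²)
Y(n) = -225 + 2*n (Y(n) = (-154 + n) + (n - 71) = (-154 + n) + (-71 + n) = -225 + 2*n)
√(W(G, 87) + Y(-377)) = √((87 + 283²) + (-225 + 2*(-377))) = √((87 + 80089) + (-225 - 754)) = √(80176 - 979) = √79197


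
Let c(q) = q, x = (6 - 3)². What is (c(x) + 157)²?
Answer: 27556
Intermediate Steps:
x = 9 (x = 3² = 9)
(c(x) + 157)² = (9 + 157)² = 166² = 27556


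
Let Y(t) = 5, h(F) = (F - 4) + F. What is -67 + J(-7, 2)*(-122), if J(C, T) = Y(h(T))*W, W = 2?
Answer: -1287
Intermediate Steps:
h(F) = -4 + 2*F (h(F) = (-4 + F) + F = -4 + 2*F)
J(C, T) = 10 (J(C, T) = 5*2 = 10)
-67 + J(-7, 2)*(-122) = -67 + 10*(-122) = -67 - 1220 = -1287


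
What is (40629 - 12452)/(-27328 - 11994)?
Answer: -28177/39322 ≈ -0.71657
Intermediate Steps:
(40629 - 12452)/(-27328 - 11994) = 28177/(-39322) = 28177*(-1/39322) = -28177/39322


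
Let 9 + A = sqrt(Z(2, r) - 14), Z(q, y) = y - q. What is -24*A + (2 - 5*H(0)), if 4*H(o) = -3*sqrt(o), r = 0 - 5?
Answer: 218 - 24*I*sqrt(21) ≈ 218.0 - 109.98*I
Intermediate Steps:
r = -5
H(o) = -3*sqrt(o)/4 (H(o) = (-3*sqrt(o))/4 = -3*sqrt(o)/4)
A = -9 + I*sqrt(21) (A = -9 + sqrt((-5 - 1*2) - 14) = -9 + sqrt((-5 - 2) - 14) = -9 + sqrt(-7 - 14) = -9 + sqrt(-21) = -9 + I*sqrt(21) ≈ -9.0 + 4.5826*I)
-24*A + (2 - 5*H(0)) = -24*(-9 + I*sqrt(21)) + (2 - (-15)*sqrt(0)/4) = (216 - 24*I*sqrt(21)) + (2 - (-15)*0/4) = (216 - 24*I*sqrt(21)) + (2 - 5*0) = (216 - 24*I*sqrt(21)) + (2 + 0) = (216 - 24*I*sqrt(21)) + 2 = 218 - 24*I*sqrt(21)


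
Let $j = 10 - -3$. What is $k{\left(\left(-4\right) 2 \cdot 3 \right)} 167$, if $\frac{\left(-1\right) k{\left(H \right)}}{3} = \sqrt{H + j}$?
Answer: $- 501 i \sqrt{11} \approx - 1661.6 i$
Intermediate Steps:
$j = 13$ ($j = 10 + 3 = 13$)
$k{\left(H \right)} = - 3 \sqrt{13 + H}$ ($k{\left(H \right)} = - 3 \sqrt{H + 13} = - 3 \sqrt{13 + H}$)
$k{\left(\left(-4\right) 2 \cdot 3 \right)} 167 = - 3 \sqrt{13 + \left(-4\right) 2 \cdot 3} \cdot 167 = - 3 \sqrt{13 - 24} \cdot 167 = - 3 \sqrt{-11} \cdot 167 = - 3 i \sqrt{11} \cdot 167 = - 501 i \sqrt{11}$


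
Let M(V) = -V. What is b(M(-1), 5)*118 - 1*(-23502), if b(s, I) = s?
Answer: 23620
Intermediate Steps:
b(M(-1), 5)*118 - 1*(-23502) = -1*(-1)*118 - 1*(-23502) = 1*118 + 23502 = 118 + 23502 = 23620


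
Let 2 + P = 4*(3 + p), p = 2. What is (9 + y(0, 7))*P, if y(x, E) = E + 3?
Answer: 342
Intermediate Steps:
P = 18 (P = -2 + 4*(3 + 2) = -2 + 4*5 = -2 + 20 = 18)
y(x, E) = 3 + E
(9 + y(0, 7))*P = (9 + (3 + 7))*18 = (9 + 10)*18 = 19*18 = 342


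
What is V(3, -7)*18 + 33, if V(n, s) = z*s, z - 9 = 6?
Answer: -1857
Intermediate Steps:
z = 15 (z = 9 + 6 = 15)
V(n, s) = 15*s
V(3, -7)*18 + 33 = (15*(-7))*18 + 33 = -105*18 + 33 = -1890 + 33 = -1857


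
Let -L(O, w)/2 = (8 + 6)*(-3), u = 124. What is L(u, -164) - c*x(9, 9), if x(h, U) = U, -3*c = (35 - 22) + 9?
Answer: 150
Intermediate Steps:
c = -22/3 (c = -((35 - 22) + 9)/3 = -(13 + 9)/3 = -⅓*22 = -22/3 ≈ -7.3333)
L(O, w) = 84 (L(O, w) = -2*(8 + 6)*(-3) = -28*(-3) = -2*(-42) = 84)
L(u, -164) - c*x(9, 9) = 84 - (-22)*9/3 = 84 - 1*(-66) = 84 + 66 = 150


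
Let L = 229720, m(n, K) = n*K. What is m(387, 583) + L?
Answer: 455341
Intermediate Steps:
m(n, K) = K*n
m(387, 583) + L = 583*387 + 229720 = 225621 + 229720 = 455341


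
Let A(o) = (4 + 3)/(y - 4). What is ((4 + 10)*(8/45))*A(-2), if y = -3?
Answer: -112/45 ≈ -2.4889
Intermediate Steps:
A(o) = -1 (A(o) = (4 + 3)/(-3 - 4) = 7/(-7) = 7*(-1/7) = -1)
((4 + 10)*(8/45))*A(-2) = ((4 + 10)*(8/45))*(-1) = (14*(8*(1/45)))*(-1) = (14*(8/45))*(-1) = (112/45)*(-1) = -112/45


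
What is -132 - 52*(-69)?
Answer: 3456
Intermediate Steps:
-132 - 52*(-69) = -132 + 3588 = 3456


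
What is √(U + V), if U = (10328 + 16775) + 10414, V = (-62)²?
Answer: √41361 ≈ 203.37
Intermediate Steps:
V = 3844
U = 37517 (U = 27103 + 10414 = 37517)
√(U + V) = √(37517 + 3844) = √41361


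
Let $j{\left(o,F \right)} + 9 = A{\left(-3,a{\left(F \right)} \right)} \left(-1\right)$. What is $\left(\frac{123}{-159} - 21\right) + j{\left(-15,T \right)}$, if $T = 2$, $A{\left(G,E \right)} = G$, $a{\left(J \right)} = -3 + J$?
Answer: $- \frac{1472}{53} \approx -27.774$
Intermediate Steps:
$j{\left(o,F \right)} = -6$ ($j{\left(o,F \right)} = -9 - -3 = -9 + 3 = -6$)
$\left(\frac{123}{-159} - 21\right) + j{\left(-15,T \right)} = \left(\frac{123}{-159} - 21\right) - 6 = \left(123 \left(- \frac{1}{159}\right) - 21\right) - 6 = \left(- \frac{41}{53} - 21\right) - 6 = - \frac{1154}{53} - 6 = - \frac{1472}{53}$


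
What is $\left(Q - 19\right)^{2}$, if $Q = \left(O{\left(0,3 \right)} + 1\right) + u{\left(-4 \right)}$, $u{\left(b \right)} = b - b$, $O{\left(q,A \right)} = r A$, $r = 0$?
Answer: $324$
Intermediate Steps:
$O{\left(q,A \right)} = 0$ ($O{\left(q,A \right)} = 0 A = 0$)
$u{\left(b \right)} = 0$
$Q = 1$ ($Q = \left(0 + 1\right) + 0 = 1 + 0 = 1$)
$\left(Q - 19\right)^{2} = \left(1 - 19\right)^{2} = \left(-18\right)^{2} = 324$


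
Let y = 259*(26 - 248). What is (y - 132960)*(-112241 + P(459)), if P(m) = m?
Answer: 21289776156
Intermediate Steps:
y = -57498 (y = 259*(-222) = -57498)
(y - 132960)*(-112241 + P(459)) = (-57498 - 132960)*(-112241 + 459) = -190458*(-111782) = 21289776156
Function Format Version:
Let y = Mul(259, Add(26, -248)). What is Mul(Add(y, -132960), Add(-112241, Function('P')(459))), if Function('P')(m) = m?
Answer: 21289776156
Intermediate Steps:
y = -57498 (y = Mul(259, -222) = -57498)
Mul(Add(y, -132960), Add(-112241, Function('P')(459))) = Mul(Add(-57498, -132960), Add(-112241, 459)) = Mul(-190458, -111782) = 21289776156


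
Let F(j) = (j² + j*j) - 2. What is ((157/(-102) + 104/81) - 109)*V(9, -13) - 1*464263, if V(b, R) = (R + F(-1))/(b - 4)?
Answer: -6388989953/13770 ≈ -4.6398e+5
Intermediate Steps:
F(j) = -2 + 2*j² (F(j) = (j² + j²) - 2 = 2*j² - 2 = -2 + 2*j²)
V(b, R) = R/(-4 + b) (V(b, R) = (R + (-2 + 2*(-1)²))/(b - 4) = (R + (-2 + 2*1))/(-4 + b) = (R + (-2 + 2))/(-4 + b) = (R + 0)/(-4 + b) = R/(-4 + b))
((157/(-102) + 104/81) - 109)*V(9, -13) - 1*464263 = ((157/(-102) + 104/81) - 109)*(-13/(-4 + 9)) - 1*464263 = ((157*(-1/102) + 104*(1/81)) - 109)*(-13/5) - 464263 = ((-157/102 + 104/81) - 109)*(-13*⅕) - 464263 = (-703/2754 - 109)*(-13/5) - 464263 = -300889/2754*(-13/5) - 464263 = 3911557/13770 - 464263 = -6388989953/13770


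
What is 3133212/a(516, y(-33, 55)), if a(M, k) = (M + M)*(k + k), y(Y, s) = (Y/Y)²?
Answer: 261101/172 ≈ 1518.0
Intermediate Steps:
y(Y, s) = 1 (y(Y, s) = 1² = 1)
a(M, k) = 4*M*k (a(M, k) = (2*M)*(2*k) = 4*M*k)
3133212/a(516, y(-33, 55)) = 3133212/((4*516*1)) = 3133212/2064 = 3133212*(1/2064) = 261101/172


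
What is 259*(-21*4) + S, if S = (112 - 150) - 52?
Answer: -21846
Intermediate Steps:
S = -90 (S = -38 - 52 = -90)
259*(-21*4) + S = 259*(-21*4) - 90 = 259*(-84) - 90 = -21756 - 90 = -21846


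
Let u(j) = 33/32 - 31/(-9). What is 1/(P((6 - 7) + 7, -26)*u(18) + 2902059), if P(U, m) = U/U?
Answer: 288/835794281 ≈ 3.4458e-7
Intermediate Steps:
P(U, m) = 1
u(j) = 1289/288 (u(j) = 33*(1/32) - 31*(-1/9) = 33/32 + 31/9 = 1289/288)
1/(P((6 - 7) + 7, -26)*u(18) + 2902059) = 1/(1*(1289/288) + 2902059) = 1/(1289/288 + 2902059) = 1/(835794281/288) = 288/835794281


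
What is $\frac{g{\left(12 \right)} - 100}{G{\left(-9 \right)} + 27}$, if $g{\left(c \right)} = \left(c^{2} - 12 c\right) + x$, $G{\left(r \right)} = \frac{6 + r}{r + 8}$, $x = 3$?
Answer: $- \frac{97}{30} \approx -3.2333$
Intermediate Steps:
$G{\left(r \right)} = \frac{6 + r}{8 + r}$
$g{\left(c \right)} = 3 + c^{2} - 12 c$ ($g{\left(c \right)} = \left(c^{2} - 12 c\right) + 3 = 3 + c^{2} - 12 c$)
$\frac{g{\left(12 \right)} - 100}{G{\left(-9 \right)} + 27} = \frac{\left(3 + 12^{2} - 144\right) - 100}{\frac{6 - 9}{8 - 9} + 27} = \frac{\left(3 + 144 - 144\right) - 100}{\frac{1}{-1} \left(-3\right) + 27} = \frac{3 - 100}{\left(-1\right) \left(-3\right) + 27} = - \frac{97}{3 + 27} = - \frac{97}{30}$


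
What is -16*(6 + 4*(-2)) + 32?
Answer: 64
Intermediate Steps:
-16*(6 + 4*(-2)) + 32 = -16*(6 - 8) + 32 = -16*(-2) + 32 = 32 + 32 = 64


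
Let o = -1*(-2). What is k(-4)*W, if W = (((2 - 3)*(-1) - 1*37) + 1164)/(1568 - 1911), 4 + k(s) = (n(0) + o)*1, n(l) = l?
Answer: 2256/343 ≈ 6.5773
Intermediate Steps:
o = 2
k(s) = -2 (k(s) = -4 + (0 + 2)*1 = -4 + 2*1 = -4 + 2 = -2)
W = -1128/343 (W = ((-1*(-1) - 37) + 1164)/(-343) = ((1 - 37) + 1164)*(-1/343) = (-36 + 1164)*(-1/343) = 1128*(-1/343) = -1128/343 ≈ -3.2886)
k(-4)*W = -2*(-1128/343) = 2256/343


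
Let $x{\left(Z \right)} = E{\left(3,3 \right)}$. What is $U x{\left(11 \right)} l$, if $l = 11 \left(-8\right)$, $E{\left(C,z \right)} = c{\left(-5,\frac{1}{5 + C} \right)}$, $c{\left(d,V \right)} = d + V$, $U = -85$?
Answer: $-36465$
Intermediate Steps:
$c{\left(d,V \right)} = V + d$
$E{\left(C,z \right)} = -5 + \frac{1}{5 + C}$ ($E{\left(C,z \right)} = \frac{1}{5 + C} - 5 = -5 + \frac{1}{5 + C}$)
$x{\left(Z \right)} = - \frac{39}{8}$ ($x{\left(Z \right)} = \frac{-24 - 15}{5 + 3} = \frac{-24 - 15}{8} = \frac{1}{8} \left(-39\right) = - \frac{39}{8}$)
$l = -88$
$U x{\left(11 \right)} l = \left(-85\right) \left(- \frac{39}{8}\right) \left(-88\right) = \frac{3315}{8} \left(-88\right) = -36465$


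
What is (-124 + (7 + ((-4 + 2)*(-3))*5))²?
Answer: 7569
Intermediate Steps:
(-124 + (7 + ((-4 + 2)*(-3))*5))² = (-124 + (7 - 2*(-3)*5))² = (-124 + (7 + 6*5))² = (-124 + (7 + 30))² = (-124 + 37)² = (-87)² = 7569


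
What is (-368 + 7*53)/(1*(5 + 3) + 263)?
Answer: 3/271 ≈ 0.011070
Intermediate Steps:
(-368 + 7*53)/(1*(5 + 3) + 263) = (-368 + 371)/(1*8 + 263) = 3/(8 + 263) = 3/271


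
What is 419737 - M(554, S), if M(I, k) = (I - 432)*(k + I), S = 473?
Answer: 294443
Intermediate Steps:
M(I, k) = (-432 + I)*(I + k)
419737 - M(554, S) = 419737 - (554² - 432*554 - 432*473 + 554*473) = 419737 - (306916 - 239328 - 204336 + 262042) = 419737 - 1*125294 = 419737 - 125294 = 294443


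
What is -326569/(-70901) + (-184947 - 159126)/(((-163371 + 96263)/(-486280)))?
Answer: -2965709231955497/1189506077 ≈ -2.4932e+6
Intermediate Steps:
-326569/(-70901) + (-184947 - 159126)/(((-163371 + 96263)/(-486280))) = -326569*(-1/70901) - 344073/((-67108*(-1/486280))) = 326569/70901 - 344073/16777/121570 = 326569/70901 - 344073*121570/16777 = 326569/70901 - 41828954610/16777 = -2965709231955497/1189506077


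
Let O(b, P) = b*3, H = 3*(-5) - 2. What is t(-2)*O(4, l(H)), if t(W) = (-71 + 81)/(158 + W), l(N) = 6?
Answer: 10/13 ≈ 0.76923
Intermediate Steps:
H = -17 (H = -15 - 2 = -17)
O(b, P) = 3*b
t(W) = 10/(158 + W)
t(-2)*O(4, l(H)) = (10/(158 - 2))*(3*4) = (10/156)*12 = (10*(1/156))*12 = (5/78)*12 = 10/13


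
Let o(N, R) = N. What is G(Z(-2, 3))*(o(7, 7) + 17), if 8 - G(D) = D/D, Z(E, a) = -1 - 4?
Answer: 168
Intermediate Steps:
Z(E, a) = -5
G(D) = 7 (G(D) = 8 - D/D = 8 - 1*1 = 8 - 1 = 7)
G(Z(-2, 3))*(o(7, 7) + 17) = 7*(7 + 17) = 7*24 = 168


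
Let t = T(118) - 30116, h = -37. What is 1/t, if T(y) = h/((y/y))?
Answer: -1/30153 ≈ -3.3164e-5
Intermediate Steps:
T(y) = -37 (T(y) = -37/(y/y) = -37/1 = -37*1 = -37)
t = -30153 (t = -37 - 30116 = -30153)
1/t = 1/(-30153) = -1/30153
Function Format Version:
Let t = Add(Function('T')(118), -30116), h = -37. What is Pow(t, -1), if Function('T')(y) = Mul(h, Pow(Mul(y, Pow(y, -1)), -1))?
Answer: Rational(-1, 30153) ≈ -3.3164e-5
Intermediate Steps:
Function('T')(y) = -37 (Function('T')(y) = Mul(-37, Pow(Mul(y, Pow(y, -1)), -1)) = Mul(-37, Pow(1, -1)) = Mul(-37, 1) = -37)
t = -30153 (t = Add(-37, -30116) = -30153)
Pow(t, -1) = Pow(-30153, -1) = Rational(-1, 30153)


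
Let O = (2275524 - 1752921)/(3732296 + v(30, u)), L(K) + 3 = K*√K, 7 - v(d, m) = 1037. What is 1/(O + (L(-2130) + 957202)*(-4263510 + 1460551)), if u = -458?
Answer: -37353508755188126146428398/101276097408308276249287620873004930609 - 83120619274105867358520*I*√2130/101276097408308276249287620873004930609 ≈ -3.6883e-13 - 3.7878e-14*I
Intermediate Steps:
v(d, m) = -1030 (v(d, m) = 7 - 1*1037 = 7 - 1037 = -1030)
L(K) = -3 + K^(3/2) (L(K) = -3 + K*√K = -3 + K^(3/2))
O = 522603/3731266 (O = (2275524 - 1752921)/(3732296 - 1030) = 522603/3731266 ≈ 0.14006)
1/(O + (L(-2130) + 957202)*(-4263510 + 1460551)) = 1/(522603/3731266 + ((-3 + (-2130)^(3/2)) + 957202)*(-4263510 + 1460551)) = 1/(522603/3731266 + ((-3 - 2130*I*√2130) + 957202)*(-2802959)) = 1/(522603/3731266 + (957199 - 2130*I*√2130)*(-2802959)) = 1/(522603/3731266 + (-2682989551841 + 5970302670*I*√2130)) = 1/(-10010947693139038103/3731266 + 5970302670*I*√2130)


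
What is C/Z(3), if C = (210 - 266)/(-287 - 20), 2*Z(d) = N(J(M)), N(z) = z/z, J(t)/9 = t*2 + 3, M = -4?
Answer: 112/307 ≈ 0.36482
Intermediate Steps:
J(t) = 27 + 18*t (J(t) = 9*(t*2 + 3) = 9*(2*t + 3) = 9*(3 + 2*t) = 27 + 18*t)
N(z) = 1
Z(d) = 1/2 (Z(d) = (1/2)*1 = 1/2)
C = 56/307 (C = -56/(-307) = -56*(-1/307) = 56/307 ≈ 0.18241)
C/Z(3) = 56/(307*(1/2)) = (56/307)*2 = 112/307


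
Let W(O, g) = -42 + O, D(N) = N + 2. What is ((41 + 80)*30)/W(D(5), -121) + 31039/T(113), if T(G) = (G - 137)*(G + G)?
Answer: -4155097/37968 ≈ -109.44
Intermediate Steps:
D(N) = 2 + N
T(G) = 2*G*(-137 + G) (T(G) = (-137 + G)*(2*G) = 2*G*(-137 + G))
((41 + 80)*30)/W(D(5), -121) + 31039/T(113) = ((41 + 80)*30)/(-42 + (2 + 5)) + 31039/((2*113*(-137 + 113))) = (121*30)/(-42 + 7) + 31039/((2*113*(-24))) = 3630/(-35) + 31039/(-5424) = 3630*(-1/35) + 31039*(-1/5424) = -726/7 - 31039/5424 = -4155097/37968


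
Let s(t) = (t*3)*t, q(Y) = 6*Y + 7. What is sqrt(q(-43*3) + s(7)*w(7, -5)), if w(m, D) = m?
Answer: sqrt(262) ≈ 16.186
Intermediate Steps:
q(Y) = 7 + 6*Y
s(t) = 3*t**2 (s(t) = (3*t)*t = 3*t**2)
sqrt(q(-43*3) + s(7)*w(7, -5)) = sqrt((7 + 6*(-43*3)) + (3*7**2)*7) = sqrt((7 + 6*(-129)) + (3*49)*7) = sqrt((7 - 774) + 147*7) = sqrt(-767 + 1029) = sqrt(262)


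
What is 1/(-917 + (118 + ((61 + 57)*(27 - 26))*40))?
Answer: 1/3921 ≈ 0.00025504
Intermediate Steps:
1/(-917 + (118 + ((61 + 57)*(27 - 26))*40)) = 1/(-917 + (118 + (118*1)*40)) = 1/(-917 + (118 + 118*40)) = 1/(-917 + (118 + 4720)) = 1/(-917 + 4838) = 1/3921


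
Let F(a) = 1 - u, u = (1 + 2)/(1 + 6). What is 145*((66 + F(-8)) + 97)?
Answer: 166025/7 ≈ 23718.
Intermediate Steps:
u = 3/7 ≈ 0.42857
F(a) = 4/7 (F(a) = 1 - 1*3/7 = 1 - 3/7 = 4/7)
145*((66 + F(-8)) + 97) = 145*((66 + 4/7) + 97) = 145*(466/7 + 97) = 145*(1145/7) = 166025/7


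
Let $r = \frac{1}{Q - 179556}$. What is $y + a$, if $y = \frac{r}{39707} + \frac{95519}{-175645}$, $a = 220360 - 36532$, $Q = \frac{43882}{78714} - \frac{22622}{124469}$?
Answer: $\frac{1127704841877465888312592303066}{6134583295130977470380095} \approx 1.8383 \cdot 10^{5}$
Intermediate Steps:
$Q = \frac{1840640275}{4898726433}$ ($Q = 43882 \cdot \frac{1}{78714} - \frac{22622}{124469} = \frac{21941}{39357} - \frac{22622}{124469} = \frac{1840640275}{4898726433} \approx 0.37574$)
$r = - \frac{4898726433}{879593882763473}$ ($r = \frac{1}{\frac{1840640275}{4898726433} - 179556} = \frac{1}{- \frac{879593882763473}{4898726433}} = - \frac{4898726433}{879593882763473} \approx -5.5693 \cdot 10^{-6}$)
$a = 183828$ ($a = 220360 - 36532 = 183828$)
$y = - \frac{3336099871438112439800594}{6134583295130977470380095}$ ($y = - \frac{4898726433}{879593882763473 \cdot 39707} + \frac{95519}{-175645} = \left(- \frac{4898726433}{879593882763473}\right) \frac{1}{39707} + 95519 \left(- \frac{1}{175645}\right) = - \frac{4898726433}{34926034302889222411} - \frac{95519}{175645} = - \frac{3336099871438112439800594}{6134583295130977470380095} \approx -0.54382$)
$y + a = - \frac{3336099871438112439800594}{6134583295130977470380095} + 183828 = \frac{1127704841877465888312592303066}{6134583295130977470380095}$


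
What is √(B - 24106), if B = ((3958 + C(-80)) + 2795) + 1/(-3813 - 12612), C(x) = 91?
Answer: I*√20697569623/1095 ≈ 131.39*I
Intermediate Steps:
B = 112412699/16425 (B = ((3958 + 91) + 2795) + 1/(-3813 - 12612) = (4049 + 2795) + 1/(-16425) = 6844 - 1/16425 = 112412699/16425 ≈ 6844.0)
√(B - 24106) = √(112412699/16425 - 24106) = √(-283528351/16425) = I*√20697569623/1095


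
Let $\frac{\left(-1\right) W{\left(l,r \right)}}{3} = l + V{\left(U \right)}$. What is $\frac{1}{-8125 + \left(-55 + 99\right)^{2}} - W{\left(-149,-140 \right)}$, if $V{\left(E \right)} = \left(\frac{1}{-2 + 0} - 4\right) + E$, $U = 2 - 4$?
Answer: $- \frac{5774339}{12378} \approx -466.5$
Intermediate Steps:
$U = -2$ ($U = 2 - 4 = -2$)
$V{\left(E \right)} = - \frac{9}{2} + E$ ($V{\left(E \right)} = \left(\frac{1}{-2} - 4\right) + E = \left(- \frac{1}{2} - 4\right) + E = - \frac{9}{2} + E$)
$W{\left(l,r \right)} = \frac{39}{2} - 3 l$ ($W{\left(l,r \right)} = - 3 \left(l - \frac{13}{2}\right) = - 3 \left(- \frac{13}{2} + l\right) = \frac{39}{2} - 3 l$)
$\frac{1}{-8125 + \left(-55 + 99\right)^{2}} - W{\left(-149,-140 \right)} = \frac{1}{-8125 + \left(-55 + 99\right)^{2}} - \left(\frac{39}{2} - -447\right) = \frac{1}{-8125 + 44^{2}} - \left(\frac{39}{2} + 447\right) = \frac{1}{-8125 + 1936} - \frac{933}{2} = \frac{1}{-6189} - \frac{933}{2} = - \frac{1}{6189} - \frac{933}{2} = - \frac{5774339}{12378}$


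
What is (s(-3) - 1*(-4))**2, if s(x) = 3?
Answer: 49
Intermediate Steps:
(s(-3) - 1*(-4))**2 = (3 - 1*(-4))**2 = (3 + 4)**2 = 7**2 = 49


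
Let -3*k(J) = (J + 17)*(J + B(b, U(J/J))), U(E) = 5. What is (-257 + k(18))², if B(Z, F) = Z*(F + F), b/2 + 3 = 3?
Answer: 218089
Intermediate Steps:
b = 0 (b = -6 + 2*3 = -6 + 6 = 0)
B(Z, F) = 2*F*Z (B(Z, F) = Z*(2*F) = 2*F*Z)
k(J) = -J*(17 + J)/3 (k(J) = -(J + 17)*(J + 2*5*0)/3 = -(17 + J)*(J + 0)/3 = -(17 + J)*J/3 = -J*(17 + J)/3)
(-257 + k(18))² = (-257 + (⅓)*18*(-17 - 1*18))² = (-257 + (⅓)*18*(-17 - 18))² = (-257 + (⅓)*18*(-35))² = (-257 - 210)² = (-467)² = 218089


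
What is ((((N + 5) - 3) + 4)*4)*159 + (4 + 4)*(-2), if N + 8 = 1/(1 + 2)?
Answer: -1076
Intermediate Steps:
N = -23/3 (N = -8 + 1/(1 + 2) = -8 + 1/3 = -8 + ⅓ = -23/3 ≈ -7.6667)
((((N + 5) - 3) + 4)*4)*159 + (4 + 4)*(-2) = ((((-23/3 + 5) - 3) + 4)*4)*159 + (4 + 4)*(-2) = (((-8/3 - 3) + 4)*4)*159 + 8*(-2) = ((-17/3 + 4)*4)*159 - 16 = -5/3*4*159 - 16 = -20/3*159 - 16 = -1060 - 16 = -1076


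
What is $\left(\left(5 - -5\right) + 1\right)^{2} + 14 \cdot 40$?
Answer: $681$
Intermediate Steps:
$\left(\left(5 - -5\right) + 1\right)^{2} + 14 \cdot 40 = \left(\left(5 + 5\right) + 1\right)^{2} + 560 = \left(10 + 1\right)^{2} + 560 = 11^{2} + 560 = 121 + 560 = 681$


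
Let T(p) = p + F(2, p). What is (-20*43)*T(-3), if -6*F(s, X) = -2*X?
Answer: 3440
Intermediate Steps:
F(s, X) = X/3 (F(s, X) = -(-1)*X/3 = X/3)
T(p) = 4*p/3 (T(p) = p + p/3 = 4*p/3)
(-20*43)*T(-3) = (-20*43)*((4/3)*(-3)) = -860*(-4) = 3440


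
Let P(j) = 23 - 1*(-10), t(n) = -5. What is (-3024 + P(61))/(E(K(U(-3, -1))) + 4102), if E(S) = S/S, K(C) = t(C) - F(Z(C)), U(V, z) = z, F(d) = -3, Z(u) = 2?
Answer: -2991/4103 ≈ -0.72898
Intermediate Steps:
P(j) = 33 (P(j) = 23 + 10 = 33)
K(C) = -2 (K(C) = -5 - 1*(-3) = -5 + 3 = -2)
E(S) = 1
(-3024 + P(61))/(E(K(U(-3, -1))) + 4102) = (-3024 + 33)/(1 + 4102) = -2991/4103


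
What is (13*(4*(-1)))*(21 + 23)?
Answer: -2288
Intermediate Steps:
(13*(4*(-1)))*(21 + 23) = (13*(-4))*44 = -52*44 = -2288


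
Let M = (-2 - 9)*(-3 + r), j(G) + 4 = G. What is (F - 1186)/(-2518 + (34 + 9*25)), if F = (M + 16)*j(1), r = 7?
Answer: 1102/2259 ≈ 0.48783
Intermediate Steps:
j(G) = -4 + G
M = -44 (M = (-2 - 9)*(-3 + 7) = -11*4 = -44)
F = 84 (F = (-44 + 16)*(-4 + 1) = -28*(-3) = 84)
(F - 1186)/(-2518 + (34 + 9*25)) = (84 - 1186)/(-2518 + (34 + 9*25)) = -1102/(-2518 + (34 + 225)) = -1102/(-2518 + 259) = -1102/(-2259) = -1102*(-1/2259) = 1102/2259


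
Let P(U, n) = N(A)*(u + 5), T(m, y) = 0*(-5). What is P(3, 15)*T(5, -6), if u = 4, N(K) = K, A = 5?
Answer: 0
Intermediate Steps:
T(m, y) = 0
P(U, n) = 45 (P(U, n) = 5*(4 + 5) = 5*9 = 45)
P(3, 15)*T(5, -6) = 45*0 = 0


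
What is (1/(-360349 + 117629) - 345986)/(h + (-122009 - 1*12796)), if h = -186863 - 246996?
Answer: 83977721921/138026126080 ≈ 0.60842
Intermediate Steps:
h = -433859
(1/(-360349 + 117629) - 345986)/(h + (-122009 - 1*12796)) = (1/(-360349 + 117629) - 345986)/(-433859 + (-122009 - 1*12796)) = (1/(-242720) - 345986)/(-433859 + (-122009 - 12796)) = (-1/242720 - 345986)/(-433859 - 134805) = -83977721921/242720/(-568664) = -83977721921/242720*(-1/568664) = 83977721921/138026126080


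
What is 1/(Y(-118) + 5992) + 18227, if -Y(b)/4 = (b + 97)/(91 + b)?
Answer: 982435309/53900 ≈ 18227.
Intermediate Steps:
Y(b) = -4*(97 + b)/(91 + b) (Y(b) = -4*(b + 97)/(91 + b) = -4*(97 + b)/(91 + b))
1/(Y(-118) + 5992) + 18227 = 1/(4*(-97 - 1*(-118))/(91 - 118) + 5992) + 18227 = 1/(4*(-97 + 118)/(-27) + 5992) + 18227 = 1/(4*(-1/27)*21 + 5992) + 18227 = 1/(-28/9 + 5992) + 18227 = 1/(53900/9) + 18227 = 9/53900 + 18227 = 982435309/53900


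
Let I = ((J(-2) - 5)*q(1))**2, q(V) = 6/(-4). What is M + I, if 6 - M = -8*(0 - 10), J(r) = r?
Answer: 145/4 ≈ 36.250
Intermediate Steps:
q(V) = -3/2 (q(V) = 6*(-1/4) = -3/2)
M = -74 (M = 6 - (-8)*(0 - 10) = 6 - (-8)*(-10) = 6 - 1*80 = 6 - 80 = -74)
I = 441/4 (I = ((-2 - 5)*(-3/2))**2 = (-7*(-3/2))**2 = (21/2)**2 = 441/4 ≈ 110.25)
M + I = -74 + 441/4 = 145/4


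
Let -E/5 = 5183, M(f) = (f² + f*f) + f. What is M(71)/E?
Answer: -143/365 ≈ -0.39178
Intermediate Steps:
M(f) = f + 2*f² (M(f) = (f² + f²) + f = 2*f² + f = f + 2*f²)
E = -25915 (E = -5*5183 = -25915)
M(71)/E = (71*(1 + 2*71))/(-25915) = (71*(1 + 142))*(-1/25915) = (71*143)*(-1/25915) = 10153*(-1/25915) = -143/365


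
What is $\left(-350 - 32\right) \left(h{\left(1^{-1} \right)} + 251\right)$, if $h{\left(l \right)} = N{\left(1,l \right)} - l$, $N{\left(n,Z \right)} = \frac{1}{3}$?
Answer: $- \frac{286882}{3} \approx -95627.0$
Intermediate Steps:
$N{\left(n,Z \right)} = \frac{1}{3}$
$h{\left(l \right)} = \frac{1}{3} - l$
$\left(-350 - 32\right) \left(h{\left(1^{-1} \right)} + 251\right) = \left(-350 - 32\right) \left(\left(\frac{1}{3} - 1^{-1}\right) + 251\right) = - 382 \left(\left(\frac{1}{3} - 1\right) + 251\right) = - 382 \left(- \frac{2}{3} + 251\right) = \left(-382\right) \frac{751}{3} = - \frac{286882}{3}$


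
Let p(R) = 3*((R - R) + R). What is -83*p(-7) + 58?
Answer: 1801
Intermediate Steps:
p(R) = 3*R (p(R) = 3*(0 + R) = 3*R)
-83*p(-7) + 58 = -249*(-7) + 58 = -83*(-21) + 58 = 1743 + 58 = 1801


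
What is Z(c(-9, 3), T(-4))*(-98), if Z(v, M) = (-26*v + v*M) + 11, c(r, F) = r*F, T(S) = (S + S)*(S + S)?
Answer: 99470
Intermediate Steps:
T(S) = 4*S² (T(S) = (2*S)*(2*S) = 4*S²)
c(r, F) = F*r
Z(v, M) = 11 - 26*v + M*v (Z(v, M) = (-26*v + M*v) + 11 = 11 - 26*v + M*v)
Z(c(-9, 3), T(-4))*(-98) = (11 - 78*(-9) + (4*(-4)²)*(3*(-9)))*(-98) = (11 - 26*(-27) + (4*16)*(-27))*(-98) = (11 + 702 + 64*(-27))*(-98) = (11 + 702 - 1728)*(-98) = -1015*(-98) = 99470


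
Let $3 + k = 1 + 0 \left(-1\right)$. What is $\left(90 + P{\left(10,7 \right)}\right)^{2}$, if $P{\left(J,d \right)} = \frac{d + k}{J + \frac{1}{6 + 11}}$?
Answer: $\frac{239475625}{29241} \approx 8189.7$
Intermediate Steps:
$k = -2$ ($k = -3 + \left(1 + 0 \left(-1\right)\right) = -3 + \left(1 + 0\right) = -3 + 1 = -2$)
$P{\left(J,d \right)} = \frac{-2 + d}{\frac{1}{17} + J}$ ($P{\left(J,d \right)} = \frac{d - 2}{J + \frac{1}{6 + 11}} = \frac{-2 + d}{J + \frac{1}{17}} = \frac{-2 + d}{\frac{1}{17} + J}$)
$\left(90 + P{\left(10,7 \right)}\right)^{2} = \left(90 + \frac{17 \left(-2 + 7\right)}{1 + 17 \cdot 10}\right)^{2} = \left(90 + 17 \frac{1}{1 + 170} \cdot 5\right)^{2} = \left(90 + 17 \cdot \frac{1}{171} \cdot 5\right)^{2} = \left(90 + \frac{85}{171}\right)^{2} = \left(\frac{15475}{171}\right)^{2} = \frac{239475625}{29241}$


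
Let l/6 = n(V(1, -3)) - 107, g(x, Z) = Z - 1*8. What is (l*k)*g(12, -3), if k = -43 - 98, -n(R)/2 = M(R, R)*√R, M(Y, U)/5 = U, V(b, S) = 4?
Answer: -1740222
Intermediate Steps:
M(Y, U) = 5*U
g(x, Z) = -8 + Z (g(x, Z) = Z - 8 = -8 + Z)
n(R) = -10*R^(3/2) (n(R) = -2*5*R*√R = -10*R^(3/2))
l = -1122 (l = 6*(-10*4^(3/2) - 107) = 6*(-10*8 - 107) = 6*(-80 - 107) = 6*(-187) = -1122)
k = -141
(l*k)*g(12, -3) = (-1122*(-141))*(-8 - 3) = 158202*(-11) = -1740222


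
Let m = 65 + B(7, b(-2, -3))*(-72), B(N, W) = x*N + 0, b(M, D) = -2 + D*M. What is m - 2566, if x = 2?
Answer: -3509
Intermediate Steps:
B(N, W) = 2*N (B(N, W) = 2*N + 0 = 2*N)
m = -943 (m = 65 + (2*7)*(-72) = 65 + 14*(-72) = 65 - 1008 = -943)
m - 2566 = -943 - 2566 = -3509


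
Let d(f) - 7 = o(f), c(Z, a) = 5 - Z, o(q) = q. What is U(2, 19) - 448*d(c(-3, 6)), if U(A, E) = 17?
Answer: -6703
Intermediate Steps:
d(f) = 7 + f
U(2, 19) - 448*d(c(-3, 6)) = 17 - 448*(7 + (5 - 1*(-3))) = 17 - 448*(7 + (5 + 3)) = 17 - 448*(7 + 8) = 17 - 448*15 = 17 - 6720 = -6703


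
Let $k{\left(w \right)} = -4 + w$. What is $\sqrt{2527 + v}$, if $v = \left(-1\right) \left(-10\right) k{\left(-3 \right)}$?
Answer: $3 \sqrt{273} \approx 49.568$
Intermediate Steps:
$v = -70$ ($v = \left(-1\right) \left(-10\right) \left(-4 - 3\right) = 10 \left(-7\right) = -70$)
$\sqrt{2527 + v} = \sqrt{2527 - 70} = \sqrt{2457} = 3 \sqrt{273}$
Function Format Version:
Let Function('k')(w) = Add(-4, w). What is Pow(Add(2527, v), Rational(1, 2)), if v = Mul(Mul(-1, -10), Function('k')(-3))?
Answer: Mul(3, Pow(273, Rational(1, 2))) ≈ 49.568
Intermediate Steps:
v = -70 (v = Mul(Mul(-1, -10), Add(-4, -3)) = Mul(10, -7) = -70)
Pow(Add(2527, v), Rational(1, 2)) = Pow(Add(2527, -70), Rational(1, 2)) = Pow(2457, Rational(1, 2)) = Mul(3, Pow(273, Rational(1, 2)))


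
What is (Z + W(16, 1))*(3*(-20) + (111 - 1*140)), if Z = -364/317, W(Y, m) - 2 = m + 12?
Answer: -390799/317 ≈ -1232.8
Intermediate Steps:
W(Y, m) = 14 + m (W(Y, m) = 2 + (m + 12) = 2 + (12 + m) = 14 + m)
Z = -364/317 (Z = -364*1/317 = -364/317 ≈ -1.1483)
(Z + W(16, 1))*(3*(-20) + (111 - 1*140)) = (-364/317 + (14 + 1))*(3*(-20) + (111 - 1*140)) = (-364/317 + 15)*(-60 + (111 - 140)) = 4391*(-60 - 29)/317 = (4391/317)*(-89) = -390799/317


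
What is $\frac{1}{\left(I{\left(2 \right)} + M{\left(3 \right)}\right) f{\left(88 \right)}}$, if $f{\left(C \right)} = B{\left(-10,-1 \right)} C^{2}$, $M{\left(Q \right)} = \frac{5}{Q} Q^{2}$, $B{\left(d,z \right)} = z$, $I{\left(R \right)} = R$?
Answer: $- \frac{1}{131648} \approx -7.596 \cdot 10^{-6}$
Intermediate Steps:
$M{\left(Q \right)} = 5 Q$
$f{\left(C \right)} = - C^{2}$
$\frac{1}{\left(I{\left(2 \right)} + M{\left(3 \right)}\right) f{\left(88 \right)}} = \frac{1}{\left(2 + 5 \cdot 3\right) \left(- 88^{2}\right)} = \frac{1}{\left(2 + 15\right) \left(\left(-1\right) 7744\right)} = \frac{1}{17 \left(-7744\right)} = \frac{1}{-131648} = - \frac{1}{131648}$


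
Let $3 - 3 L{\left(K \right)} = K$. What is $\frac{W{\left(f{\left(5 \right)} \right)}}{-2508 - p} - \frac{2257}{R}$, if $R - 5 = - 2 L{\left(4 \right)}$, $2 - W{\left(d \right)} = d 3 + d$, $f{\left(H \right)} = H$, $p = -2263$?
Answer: $- \frac{1658589}{4165} \approx -398.22$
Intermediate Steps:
$L{\left(K \right)} = 1 - \frac{K}{3}$
$W{\left(d \right)} = 2 - 4 d$ ($W{\left(d \right)} = 2 - \left(d 3 + d\right) = 2 - \left(3 d + d\right) = 2 - 4 d$)
$R = \frac{17}{3}$ ($R = 5 - 2 \left(1 - \frac{4}{3}\right) = 5 - - \frac{2}{3} = 5 + \frac{2}{3} = \frac{17}{3} \approx 5.6667$)
$\frac{W{\left(f{\left(5 \right)} \right)}}{-2508 - p} - \frac{2257}{R} = \frac{2 - 20}{-2508 - -2263} - \frac{2257}{\frac{17}{3}} = \frac{2 - 20}{-2508 + 2263} - \frac{6771}{17} = - \frac{18}{-245} - \frac{6771}{17} = \left(-18\right) \left(- \frac{1}{245}\right) - \frac{6771}{17} = \frac{18}{245} - \frac{6771}{17} = - \frac{1658589}{4165}$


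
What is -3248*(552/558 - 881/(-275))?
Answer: -348292784/25575 ≈ -13618.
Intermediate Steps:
-3248*(552/558 - 881/(-275)) = -3248*(552*(1/558) - 881*(-1/275)) = -3248*(92/93 + 881/275) = -3248*107233/25575 = -348292784/25575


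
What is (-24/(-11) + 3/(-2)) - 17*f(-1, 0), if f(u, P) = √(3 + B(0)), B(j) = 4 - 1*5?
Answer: 15/22 - 17*√2 ≈ -23.360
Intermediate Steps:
B(j) = -1 (B(j) = 4 - 5 = -1)
f(u, P) = √2 (f(u, P) = √(3 - 1) = √2)
(-24/(-11) + 3/(-2)) - 17*f(-1, 0) = (-24/(-11) + 3/(-2)) - 17*√2 = (-24*(-1/11) + 3*(-½)) - 17*√2 = (24/11 - 3/2) - 17*√2 = 15/22 - 17*√2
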